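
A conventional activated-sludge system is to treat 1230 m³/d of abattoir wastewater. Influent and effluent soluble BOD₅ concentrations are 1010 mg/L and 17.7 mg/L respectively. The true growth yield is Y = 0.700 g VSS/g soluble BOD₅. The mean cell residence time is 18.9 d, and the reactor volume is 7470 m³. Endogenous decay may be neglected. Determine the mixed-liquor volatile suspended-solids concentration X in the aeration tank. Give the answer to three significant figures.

X ≈ 2160 mg/L

From V·X = Y·Q·(S₀ − S)·θ_c (decay neglected): X = 0.700 × 1230 × (1010 − 17.7) × 18.9 / 7470 = 2162 mg/L.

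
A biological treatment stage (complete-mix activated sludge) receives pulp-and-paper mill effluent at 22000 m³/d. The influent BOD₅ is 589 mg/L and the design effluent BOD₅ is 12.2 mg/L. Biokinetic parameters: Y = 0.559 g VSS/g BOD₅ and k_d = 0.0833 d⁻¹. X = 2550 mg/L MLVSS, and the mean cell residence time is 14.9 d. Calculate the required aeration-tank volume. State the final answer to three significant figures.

From the SRT design equation V = Y Q (S₀−S) θ_c / [X (1 + k_d θ_c)] = 0.559 × 22000 × (589 − 12.2) × 14.9 / [2550 × (1 + 0.0833 × 14.9)] = 1.06×10^8 / 5715 = 18494 m³.

V ≈ 18500 m³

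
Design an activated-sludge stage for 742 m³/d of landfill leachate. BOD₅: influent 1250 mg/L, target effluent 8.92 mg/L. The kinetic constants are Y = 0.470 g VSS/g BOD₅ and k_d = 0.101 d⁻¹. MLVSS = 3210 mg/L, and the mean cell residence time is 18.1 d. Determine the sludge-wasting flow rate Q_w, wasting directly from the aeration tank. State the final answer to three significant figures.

Rearranging the biomass balance for a CMAS with decay, V = Y·Q·ΔS·θ_c / [X·(1+k_d θ_c)] = 0.470 × 742 × (1250 − 8.92) × 18.1 / [3210 × (1 + 0.101 × 18.1)] = 7.83×10^6 / 9078 = 862.9 m³.
With mixed-liquor wasting, θ_c = V/Q_w, so Q_w = V/θ_c = 862.9/18.1 = 47.68 m³/d.

Q_w ≈ 47.7 m³/d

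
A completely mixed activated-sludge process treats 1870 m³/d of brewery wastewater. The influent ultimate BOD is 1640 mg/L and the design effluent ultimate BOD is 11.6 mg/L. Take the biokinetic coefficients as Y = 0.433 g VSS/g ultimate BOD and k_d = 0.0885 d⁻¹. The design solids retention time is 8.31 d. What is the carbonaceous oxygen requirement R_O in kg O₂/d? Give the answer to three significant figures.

Correct the yield for decay: Y_obs = Y/(1 + k_d θ_c) = 0.433 / (1 + 0.0885 × 8.31) = 0.433 / 1.735 = 0.2495.
Substrate removed = Q·(S₀ − S) = 1870 m³/d × (1640 − 11.6) g/m³ = 3.05×10^6 g/d = 3045 kg/d.
Biomass synthesised: P_X = Y_obs × 3045 = 759.8 kg VSS/d.
R_O = Q·(S₀ − S) − 1.42·P_X = 3045 − 1.42 × 759.8 = 1966 kg O₂/d.

R_O ≈ 1970 kg O₂/d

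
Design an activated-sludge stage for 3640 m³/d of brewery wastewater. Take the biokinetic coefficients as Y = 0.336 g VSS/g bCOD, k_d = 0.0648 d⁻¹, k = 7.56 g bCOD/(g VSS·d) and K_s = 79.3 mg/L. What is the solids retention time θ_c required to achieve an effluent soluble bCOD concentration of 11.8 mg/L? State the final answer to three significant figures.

At the target effluent, Y k S/(K_s+S) = 0.336×7.56×11.8/91.10 = 0.3290 d⁻¹.
Then 1/θ_c = μ − k_d = 0.3290 − 0.0648 = 0.2642 d⁻¹, giving θ_c = 3.785 d.

θ_c ≈ 3.78 d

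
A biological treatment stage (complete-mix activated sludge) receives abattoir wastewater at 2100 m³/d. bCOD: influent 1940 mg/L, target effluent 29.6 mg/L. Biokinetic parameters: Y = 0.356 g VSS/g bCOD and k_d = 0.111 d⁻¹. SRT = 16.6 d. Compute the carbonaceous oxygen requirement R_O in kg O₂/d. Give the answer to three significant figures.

Y_obs = Y / (1 + k_d θ_c) = 0.356 / (1 + 0.111 × 16.6) = 0.356 / 2.843 = 0.1252.
ΔS = 1940 − 29.6 = 1910 mg/L, so the substrate removal rate is 2100 × 1910/1000 = 4012 kg bCOD/d.
Biomass synthesised: P_X = Y_obs × 4012 = 502.4 kg VSS/d.
Carbonaceous O₂ demand = substrate oxidised − cell-mass equivalent = 4012 − 1.42 × 502.4 = 3298 kg O₂/d.

R_O ≈ 3300 kg O₂/d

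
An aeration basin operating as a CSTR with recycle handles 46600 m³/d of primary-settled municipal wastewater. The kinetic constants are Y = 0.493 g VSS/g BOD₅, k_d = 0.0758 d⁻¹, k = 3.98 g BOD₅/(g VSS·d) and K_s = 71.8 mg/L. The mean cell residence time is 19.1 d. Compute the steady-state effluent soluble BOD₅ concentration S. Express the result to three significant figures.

S ≈ 5.02 mg/L

Effluent substrate depends only on kinetics and SRT: S = K_s(1 + k_d θ_c) / [θ_c(Yk − k_d) − 1] = 71.8 × (1 + 0.0758 × 19.1) / [19.1 × (0.493 × 3.98 − 0.0758) − 1] = 175.8 / 35.03 = 5.017 mg/L.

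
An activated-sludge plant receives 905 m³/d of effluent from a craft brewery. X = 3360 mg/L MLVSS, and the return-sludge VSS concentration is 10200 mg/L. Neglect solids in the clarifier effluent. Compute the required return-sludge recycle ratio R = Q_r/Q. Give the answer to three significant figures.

R ≈ 0.491

Solids balance on the clarifier gives (1+R)X = R·X_r, so R = X/(X_r − X) = 3360 / (10200 − 3360) = 0.4912.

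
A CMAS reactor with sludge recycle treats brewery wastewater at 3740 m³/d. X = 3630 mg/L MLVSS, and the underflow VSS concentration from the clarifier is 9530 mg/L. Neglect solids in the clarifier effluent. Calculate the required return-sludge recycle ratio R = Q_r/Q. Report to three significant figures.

R ≈ 0.615

Mass balance around the secondary clarifier (neglecting effluent solids): R = X / (X_r − X) = 3630 / (9530 − 3630) = 0.6153.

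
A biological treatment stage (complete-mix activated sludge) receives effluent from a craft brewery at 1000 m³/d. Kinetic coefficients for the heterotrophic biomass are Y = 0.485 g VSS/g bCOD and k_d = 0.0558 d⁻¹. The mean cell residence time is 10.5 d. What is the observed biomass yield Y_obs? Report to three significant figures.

Correct the yield for decay: Y_obs = Y/(1 + k_d θ_c) = 0.485 / (1 + 0.0558 × 10.5) = 0.485 / 1.586 = 0.3058.

Y_obs ≈ 0.306 g VSS/g bCOD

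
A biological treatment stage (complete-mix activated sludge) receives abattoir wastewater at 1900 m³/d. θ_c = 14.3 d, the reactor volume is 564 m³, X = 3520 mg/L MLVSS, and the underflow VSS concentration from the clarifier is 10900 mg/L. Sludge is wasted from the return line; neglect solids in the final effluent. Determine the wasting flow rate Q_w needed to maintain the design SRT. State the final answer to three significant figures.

Q_w ≈ 12.7 m³/d

θ_c = V·X/(Q_w·X_r) when wasting from the recycle, so Q_w = V·X/(θ_c·X_r) = 564.0 × 3520 / (14.3 × 10900) = 12.74 m³/d.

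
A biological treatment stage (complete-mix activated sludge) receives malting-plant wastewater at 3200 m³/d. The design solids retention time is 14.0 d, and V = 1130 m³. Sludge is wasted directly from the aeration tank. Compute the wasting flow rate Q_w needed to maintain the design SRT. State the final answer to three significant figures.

Q_w ≈ 80.7 m³/d

Wasting from the aeration tank: Q_w = V / θ_c = 1130 / 14.0 = 80.71 m³/d.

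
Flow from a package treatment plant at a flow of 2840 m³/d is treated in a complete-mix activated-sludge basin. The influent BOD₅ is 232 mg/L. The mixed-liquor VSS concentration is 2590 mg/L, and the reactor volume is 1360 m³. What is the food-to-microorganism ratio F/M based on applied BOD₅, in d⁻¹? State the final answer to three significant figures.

Food-to-microorganism ratio F/M = Q S₀ / (V X) = 2840 × 232 / (1360 × 2590) = 0.1871 d⁻¹.

F/M ≈ 0.187 d⁻¹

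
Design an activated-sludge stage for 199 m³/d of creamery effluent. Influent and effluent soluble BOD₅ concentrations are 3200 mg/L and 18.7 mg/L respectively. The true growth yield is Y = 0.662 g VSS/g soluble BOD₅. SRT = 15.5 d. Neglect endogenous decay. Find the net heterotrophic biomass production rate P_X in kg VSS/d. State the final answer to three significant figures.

Since k_d ≈ 0, Y_obs = Y = 0.662 g VSS/g soluble BOD₅.
Q·(S₀ − S) = 199 × (3200 − 18.7) × 10⁻³ = 633.1 kg/d removed.
P_X = Y_obs · Q(S₀ − S) = 0.6620 × 633.1 = 419.1 kg VSS/d.

P_X ≈ 419 kg VSS/d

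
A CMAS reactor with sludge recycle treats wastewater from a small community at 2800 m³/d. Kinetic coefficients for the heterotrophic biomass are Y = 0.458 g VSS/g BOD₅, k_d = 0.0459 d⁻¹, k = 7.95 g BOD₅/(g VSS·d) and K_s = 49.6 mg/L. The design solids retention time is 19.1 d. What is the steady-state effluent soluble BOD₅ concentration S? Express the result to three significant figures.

S ≈ 1.38 mg/L

For a completely mixed reactor with recycle the Lawrence–McCarty relation gives S = K_s·(1 + k_d·θ_c) / [θ_c·(Y·k − k_d) − 1] = 49.6 × (1 + 0.0459 × 19.1) / [19.1 × (0.458 × 7.95 − 0.0459) − 1] = 93.08 / 67.67 = 1.376 mg/L.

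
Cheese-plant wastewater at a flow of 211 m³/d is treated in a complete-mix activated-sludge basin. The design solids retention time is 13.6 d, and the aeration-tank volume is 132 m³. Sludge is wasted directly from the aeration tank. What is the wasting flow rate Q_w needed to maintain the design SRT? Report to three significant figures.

With mixed-liquor wasting, θ_c = V/Q_w, so Q_w = V/θ_c = 132.0/13.6 = 9.706 m³/d.

Q_w ≈ 9.71 m³/d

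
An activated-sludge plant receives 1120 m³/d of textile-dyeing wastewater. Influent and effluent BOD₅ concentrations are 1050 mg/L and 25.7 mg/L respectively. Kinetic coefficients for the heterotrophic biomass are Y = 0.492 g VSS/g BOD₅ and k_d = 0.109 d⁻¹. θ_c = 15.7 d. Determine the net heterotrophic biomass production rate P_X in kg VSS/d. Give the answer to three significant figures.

P_X ≈ 208 kg VSS/d

Correct the yield for decay: Y_obs = Y/(1 + k_d θ_c) = 0.492 / (1 + 0.109 × 15.7) = 0.492 / 2.711 = 0.1815.
Substrate removed = Q·(S₀ − S) = 1120 m³/d × (1050 − 25.7) g/m³ = 1.15×10^6 g/d = 1147 kg/d.
So the net sludge growth is P_X = 0.1815 × 1147 = 208.2 kg VSS/d.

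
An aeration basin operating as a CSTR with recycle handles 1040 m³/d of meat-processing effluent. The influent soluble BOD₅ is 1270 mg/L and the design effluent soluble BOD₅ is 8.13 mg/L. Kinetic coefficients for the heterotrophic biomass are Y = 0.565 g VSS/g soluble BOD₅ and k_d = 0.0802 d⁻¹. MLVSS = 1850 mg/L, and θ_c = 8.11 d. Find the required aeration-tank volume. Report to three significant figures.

Steady-state biomass mass balance: V·X·(1 + k_d·θ_c) = Y·Q·(S₀ − S)·θ_c, so V = 0.565 × 1040 × (1270 − 8.13) × 8.11 / [1850 × (1 + 0.0802 × 8.11)] = 6.01×10^6 / 3053 = 1969 m³.

V ≈ 1970 m³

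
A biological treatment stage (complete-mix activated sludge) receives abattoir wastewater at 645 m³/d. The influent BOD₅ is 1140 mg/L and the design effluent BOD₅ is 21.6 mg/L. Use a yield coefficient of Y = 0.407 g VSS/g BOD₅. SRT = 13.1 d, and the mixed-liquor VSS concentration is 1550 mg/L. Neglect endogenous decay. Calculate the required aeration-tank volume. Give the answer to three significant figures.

V·X = Y·Q·ΔS·θ_c gives V = 0.407 × 645 × (1140 − 21.6) × 13.1 / 1550 = 2481 m³.

V ≈ 2480 m³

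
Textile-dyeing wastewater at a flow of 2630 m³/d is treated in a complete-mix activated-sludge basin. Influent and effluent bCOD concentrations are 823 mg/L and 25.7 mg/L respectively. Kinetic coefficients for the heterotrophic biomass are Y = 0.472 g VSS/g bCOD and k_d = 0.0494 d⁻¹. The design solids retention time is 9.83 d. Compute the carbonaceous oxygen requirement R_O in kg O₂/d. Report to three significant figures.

The observed yield is Y_obs = Y/(1 + k_d·θ_c) = 0.472 / (1 + 0.0494 × 9.83) = 0.472 / 1.486 = 0.3177 g VSS per g bCOD removed.
Q·(S₀ − S) = 2630 × (823 − 25.7) × 10⁻³ = 2097 kg/d removed.
Biomass synthesised: P_X = Y_obs × 2097 = 666.2 kg VSS/d.
Carbonaceous O₂ demand = substrate oxidised − cell-mass equivalent = 2097 − 1.42 × 666.2 = 1151 kg O₂/d.

R_O ≈ 1150 kg O₂/d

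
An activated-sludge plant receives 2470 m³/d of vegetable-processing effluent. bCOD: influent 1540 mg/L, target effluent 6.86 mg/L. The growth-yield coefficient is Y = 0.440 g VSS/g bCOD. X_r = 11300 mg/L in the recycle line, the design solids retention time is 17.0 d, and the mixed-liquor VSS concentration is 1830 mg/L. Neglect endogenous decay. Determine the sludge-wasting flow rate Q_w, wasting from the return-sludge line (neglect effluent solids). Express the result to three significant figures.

Biomass mass balance (decay neglected): V·X = Y·Q·(S₀ − S)·θ_c, so V = 0.440 × 2470 × (1540 − 6.86) × 17.0 / 1830 = 15479 m³.
θ_c = V·X/(Q_w·X_r) when wasting from the recycle, so Q_w = V·X/(θ_c·X_r) = 15479 × 1830 / (17.0 × 11300) = 147.5 m³/d.

Q_w ≈ 147 m³/d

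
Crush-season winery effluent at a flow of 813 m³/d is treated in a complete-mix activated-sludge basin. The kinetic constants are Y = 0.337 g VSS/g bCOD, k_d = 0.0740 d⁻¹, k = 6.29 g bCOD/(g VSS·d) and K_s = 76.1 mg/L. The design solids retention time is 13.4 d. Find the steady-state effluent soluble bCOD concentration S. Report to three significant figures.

For a completely mixed reactor with recycle the Lawrence–McCarty relation gives S = K_s·(1 + k_d·θ_c) / [θ_c·(Y·k − k_d) − 1] = 76.1 × (1 + 0.0740 × 13.4) / [13.4 × (0.337 × 6.29 − 0.0740) − 1] = 151.6 / 26.41 = 5.738 mg/L.

S ≈ 5.74 mg/L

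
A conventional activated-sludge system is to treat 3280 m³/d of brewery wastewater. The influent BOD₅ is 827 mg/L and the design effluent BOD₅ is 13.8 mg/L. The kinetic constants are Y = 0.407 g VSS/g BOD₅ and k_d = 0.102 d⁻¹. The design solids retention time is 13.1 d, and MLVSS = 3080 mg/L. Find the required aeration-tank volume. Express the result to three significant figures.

V ≈ 1980 m³

From the SRT design equation V = Y Q (S₀−S) θ_c / [X (1 + k_d θ_c)] = 0.407 × 3280 × (827 − 13.8) × 13.1 / [3080 × (1 + 0.102 × 13.1)] = 1.42×10^7 / 7195 = 1976 m³.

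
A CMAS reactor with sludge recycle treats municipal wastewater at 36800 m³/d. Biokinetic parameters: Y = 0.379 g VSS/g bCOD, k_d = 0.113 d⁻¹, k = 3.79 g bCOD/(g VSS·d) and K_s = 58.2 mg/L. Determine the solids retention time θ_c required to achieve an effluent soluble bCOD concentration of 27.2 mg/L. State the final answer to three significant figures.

From 1/θ_c = Y·k·S/(K_s + S) − k_d: Y·k·S/(K_s+S) = 0.379 × 3.79 × 27.2 / (58.2 + 27.2) = 0.4575 d⁻¹.
θ_c = 1/(μ − k_d) = 1/(0.4575 − 0.113) = 1/0.3445 = 2.903 d.

θ_c ≈ 2.90 d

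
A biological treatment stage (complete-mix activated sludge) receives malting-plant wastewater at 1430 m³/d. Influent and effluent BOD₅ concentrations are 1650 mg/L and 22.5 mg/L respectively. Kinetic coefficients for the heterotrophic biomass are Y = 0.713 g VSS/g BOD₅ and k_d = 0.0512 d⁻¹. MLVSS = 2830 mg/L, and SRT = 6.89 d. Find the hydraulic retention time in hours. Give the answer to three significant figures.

From the SRT design equation V = Y Q (S₀−S) θ_c / [X (1 + k_d θ_c)] = 0.713 × 1430 × (1650 − 22.5) × 6.89 / [2830 × (1 + 0.0512 × 6.89)] = 1.14×10^7 / 3828 = 2986 m³.
Hydraulic retention time τ = V/Q = 2986 / 1430 = 2.088 d = 50.12 h.

τ ≈ 50.1 h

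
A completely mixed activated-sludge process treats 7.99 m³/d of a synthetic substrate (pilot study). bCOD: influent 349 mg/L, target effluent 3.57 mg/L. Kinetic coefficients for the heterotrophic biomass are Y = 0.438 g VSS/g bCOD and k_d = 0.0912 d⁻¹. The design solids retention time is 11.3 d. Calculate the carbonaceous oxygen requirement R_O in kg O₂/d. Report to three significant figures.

The observed yield is Y_obs = Y/(1 + k_d·θ_c) = 0.438 / (1 + 0.0912 × 11.3) = 0.438 / 2.031 = 0.2157 g VSS per g bCOD removed.
Q·(S₀ − S) = 7.99 × (349 − 3.57) × 10⁻³ = 2.760 kg/d removed.
P_X = Y_obs·Q·(S₀ − S) = 0.2157 × 2.760 = 0.5953 kg VSS/d.
Carbonaceous O₂ demand = substrate oxidised − cell-mass equivalent = 2.760 − 1.42 × 0.5953 = 1.915 kg O₂/d.

R_O ≈ 1.91 kg O₂/d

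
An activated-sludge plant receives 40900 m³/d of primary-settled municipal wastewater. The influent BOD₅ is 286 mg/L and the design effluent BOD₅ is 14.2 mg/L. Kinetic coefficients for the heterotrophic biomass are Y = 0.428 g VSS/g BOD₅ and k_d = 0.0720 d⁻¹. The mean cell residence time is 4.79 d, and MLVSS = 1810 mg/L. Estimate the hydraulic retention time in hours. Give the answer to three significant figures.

τ ≈ 5.49 h

Steady-state biomass mass balance: V·X·(1 + k_d·θ_c) = Y·Q·(S₀ − S)·θ_c, so V = 0.428 × 40900 × (286 − 14.2) × 4.79 / [1810 × (1 + 0.0720 × 4.79)] = 2.28×10^7 / 2434 = 9362 m³.
Hydraulic retention time τ = V/Q = 9362 / 40900 = 0.2289 d = 5.494 h.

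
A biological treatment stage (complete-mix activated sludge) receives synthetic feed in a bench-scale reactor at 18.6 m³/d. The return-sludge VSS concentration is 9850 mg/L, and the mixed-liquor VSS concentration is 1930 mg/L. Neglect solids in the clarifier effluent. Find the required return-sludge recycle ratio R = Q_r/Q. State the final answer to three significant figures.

R ≈ 0.244

Mass balance around the secondary clarifier (neglecting effluent solids): R = X / (X_r − X) = 1930 / (9850 − 1930) = 0.2437.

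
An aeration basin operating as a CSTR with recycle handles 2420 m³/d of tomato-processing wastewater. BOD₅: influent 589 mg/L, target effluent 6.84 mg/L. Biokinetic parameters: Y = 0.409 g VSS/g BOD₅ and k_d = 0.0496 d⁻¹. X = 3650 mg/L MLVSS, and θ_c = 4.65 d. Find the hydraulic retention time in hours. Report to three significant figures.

Steady-state biomass mass balance: V·X·(1 + k_d·θ_c) = Y·Q·(S₀ − S)·θ_c, so V = 0.409 × 2420 × (589 − 6.84) × 4.65 / [3650 × (1 + 0.0496 × 4.65)] = 2.68×10^6 / 4492 = 596.5 m³.
τ = V/Q = 596.5/2420 = 0.2465 d, or 5.916 h.

τ ≈ 5.92 h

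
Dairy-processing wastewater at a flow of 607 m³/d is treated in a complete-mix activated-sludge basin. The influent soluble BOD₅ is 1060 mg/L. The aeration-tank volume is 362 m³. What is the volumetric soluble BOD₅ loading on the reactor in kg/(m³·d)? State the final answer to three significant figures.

Applied soluble BOD₅ load per unit volume = Q·S₀/V = (607 × 1060/1000)/362.0 = 1.777 kg soluble BOD₅·m⁻³·d⁻¹.

L_v ≈ 1.78 kg soluble BOD₅/(m³·d)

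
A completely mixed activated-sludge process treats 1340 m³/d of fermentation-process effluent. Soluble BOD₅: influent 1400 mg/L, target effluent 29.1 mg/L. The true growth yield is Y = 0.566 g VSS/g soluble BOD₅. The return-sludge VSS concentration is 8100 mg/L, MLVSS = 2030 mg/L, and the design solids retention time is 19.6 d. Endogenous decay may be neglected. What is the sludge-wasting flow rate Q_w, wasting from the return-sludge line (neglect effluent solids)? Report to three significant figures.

Q_w ≈ 128 m³/d

Biomass mass balance (decay neglected): V·X = Y·Q·(S₀ − S)·θ_c, so V = 0.566 × 1340 × (1400 − 29.1) × 19.6 / 2030 = 10039 m³.
Wasting from the return line (neglecting effluent solids): Q_w = V·X / (θ_c·X_r) = 10039 × 2030 / (19.6 × 8100) = 128.4 m³/d.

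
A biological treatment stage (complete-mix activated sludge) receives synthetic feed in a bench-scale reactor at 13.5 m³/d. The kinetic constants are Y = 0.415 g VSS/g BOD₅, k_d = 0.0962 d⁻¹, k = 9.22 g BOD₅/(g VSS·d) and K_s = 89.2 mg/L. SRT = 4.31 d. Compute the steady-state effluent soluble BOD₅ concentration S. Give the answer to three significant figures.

S ≈ 8.37 mg/L

For a completely mixed reactor with recycle the Lawrence–McCarty relation gives S = K_s·(1 + k_d·θ_c) / [θ_c·(Y·k − k_d) − 1] = 89.2 × (1 + 0.0962 × 4.31) / [4.31 × (0.415 × 9.22 − 0.0962) − 1] = 126.2 / 15.08 = 8.369 mg/L.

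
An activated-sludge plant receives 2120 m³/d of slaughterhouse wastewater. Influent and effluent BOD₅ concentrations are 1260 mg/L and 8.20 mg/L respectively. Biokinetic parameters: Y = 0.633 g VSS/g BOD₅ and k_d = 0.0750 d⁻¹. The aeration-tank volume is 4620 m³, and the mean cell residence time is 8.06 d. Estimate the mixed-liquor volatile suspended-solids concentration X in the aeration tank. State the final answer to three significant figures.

X = Y·Q·ΔS·θ_c / [V·(1 + k_d θ_c)] = 0.633 × 2120 × (1260 − 8.20) × 8.06 / [4620 × (1 + 0.0750 × 8.06)] = 1827 mg/L.

X ≈ 1830 mg/L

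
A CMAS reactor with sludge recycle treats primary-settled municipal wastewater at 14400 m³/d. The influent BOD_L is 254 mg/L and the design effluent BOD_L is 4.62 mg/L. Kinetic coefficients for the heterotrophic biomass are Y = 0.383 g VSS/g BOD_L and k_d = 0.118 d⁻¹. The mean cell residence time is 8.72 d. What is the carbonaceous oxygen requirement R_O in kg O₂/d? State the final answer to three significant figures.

Y_obs = Y / (1 + k_d θ_c) = 0.383 / (1 + 0.118 × 8.72) = 0.383 / 2.029 = 0.1888.
Mass of BOD_L removed per day: Q(S₀ − S) = 14400 × 249.4 g/m³ = 3591 kg/d.
Biomass synthesised: P_X = Y_obs × 3591 = 677.9 kg VSS/d.
R_O = Q·(S₀ − S) − 1.42·P_X = 3591 − 1.42 × 677.9 = 2628 kg O₂/d.

R_O ≈ 2630 kg O₂/d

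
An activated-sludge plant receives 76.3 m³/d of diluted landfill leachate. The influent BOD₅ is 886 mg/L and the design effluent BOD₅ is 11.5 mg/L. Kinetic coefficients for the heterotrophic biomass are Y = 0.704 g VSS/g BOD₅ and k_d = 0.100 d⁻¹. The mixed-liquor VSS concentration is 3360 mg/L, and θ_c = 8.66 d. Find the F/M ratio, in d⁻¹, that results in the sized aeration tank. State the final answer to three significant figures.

Rearranging the biomass balance for a CMAS with decay, V = Y·Q·ΔS·θ_c / [X·(1+k_d θ_c)] = 0.704 × 76.3 × (886 − 11.5) × 8.66 / [3360 × (1 + 0.100 × 8.66)] = 4.07×10^5 / 6270 = 64.88 m³.
F/M = applied load / biomass = Q·S₀/(V·X) = 76.3 × 886 / (64.88 × 3360) = 0.3101 d⁻¹.

F/M ≈ 0.310 d⁻¹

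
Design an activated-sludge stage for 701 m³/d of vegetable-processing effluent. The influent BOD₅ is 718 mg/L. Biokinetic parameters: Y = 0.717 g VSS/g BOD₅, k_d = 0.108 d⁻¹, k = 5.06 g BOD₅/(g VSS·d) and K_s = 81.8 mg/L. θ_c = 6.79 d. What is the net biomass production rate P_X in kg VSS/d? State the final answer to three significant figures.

For a completely mixed reactor with recycle the Lawrence–McCarty relation gives S = K_s·(1 + k_d·θ_c) / [θ_c·(Y·k − k_d) − 1] = 81.8 × (1 + 0.108 × 6.79) / [6.79 × (0.717 × 5.06 − 0.108) − 1] = 141.8 / 22.90 = 6.191 mg/L.
Correct the yield for decay: Y_obs = Y/(1 + k_d θ_c) = 0.717 / (1 + 0.108 × 6.79) = 0.717 / 1.733 = 0.4137.
Mass of BOD₅ removed per day: Q(S₀ − S) = 701 × 711.8 g/m³ = 499.0 kg/d.
P_X = Y_obs · Q(S₀ − S) = 0.4137 × 499.0 = 206.4 kg VSS/d.

P_X ≈ 206 kg VSS/d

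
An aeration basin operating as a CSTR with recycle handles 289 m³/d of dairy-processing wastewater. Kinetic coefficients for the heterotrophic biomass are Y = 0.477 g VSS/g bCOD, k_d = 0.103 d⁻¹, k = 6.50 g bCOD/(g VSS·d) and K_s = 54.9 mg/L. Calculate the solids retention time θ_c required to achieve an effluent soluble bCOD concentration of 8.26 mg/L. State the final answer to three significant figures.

Specific growth rate at S = 8.26 mg/L: μ = YkS/(K_s+S) = 0.477·6.50·8.26/(54.9+8.26) = 0.4055 d⁻¹.
1/θ_c = 0.4055 − 0.103 = 0.3025 d⁻¹, so θ_c = 3.306 d.

θ_c ≈ 3.31 d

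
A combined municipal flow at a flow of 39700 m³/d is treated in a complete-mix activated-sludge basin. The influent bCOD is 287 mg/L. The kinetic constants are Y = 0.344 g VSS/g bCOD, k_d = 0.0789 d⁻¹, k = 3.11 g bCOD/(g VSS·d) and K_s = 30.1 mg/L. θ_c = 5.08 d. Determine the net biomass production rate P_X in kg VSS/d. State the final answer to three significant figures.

P_X ≈ 2700 kg VSS/d

From the Monod/SRT balance for a CMAS, S = K_s·(1+k_d θ_c)/[θ_c·(Y k − k_d) − 1] = 30.1 × (1 + 0.0789 × 5.08) / [5.08 × (0.344 × 3.11 − 0.0789) − 1] = 42.16 / 4.034 = 10.45 mg/L.
Observed yield with endogenous decay: Y_obs = Y / (1 + k_d·θ_c) = 0.344 / (1 + 0.0789 × 5.08) = 0.344 / 1.401 = 0.2456 g VSS/g bCOD.
Q·(S₀ − S) = 39700 × (287 − 10.5) × 10⁻³ = 10977 kg/d removed.
P_X = Y_obs · Q(S₀ − S) = 0.2456 × 10977 = 2696 kg VSS/d.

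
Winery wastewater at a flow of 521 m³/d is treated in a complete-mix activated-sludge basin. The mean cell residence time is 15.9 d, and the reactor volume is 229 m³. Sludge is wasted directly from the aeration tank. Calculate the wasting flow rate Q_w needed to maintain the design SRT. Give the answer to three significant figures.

Q_w ≈ 14.4 m³/d

Wasting from the aeration tank: Q_w = V / θ_c = 229.0 / 15.9 = 14.40 m³/d.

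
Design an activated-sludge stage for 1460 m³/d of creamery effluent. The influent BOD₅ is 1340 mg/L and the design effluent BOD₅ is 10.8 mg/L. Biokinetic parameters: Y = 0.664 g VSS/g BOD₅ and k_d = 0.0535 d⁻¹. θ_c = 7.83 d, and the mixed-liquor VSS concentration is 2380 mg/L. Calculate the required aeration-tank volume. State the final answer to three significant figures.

Rearranging the biomass balance for a CMAS with decay, V = Y·Q·ΔS·θ_c / [X·(1+k_d θ_c)] = 0.664 × 1460 × (1340 − 10.8) × 7.83 / [2380 × (1 + 0.0535 × 7.83)] = 1.01×10^7 / 3377 = 2988 m³.

V ≈ 2990 m³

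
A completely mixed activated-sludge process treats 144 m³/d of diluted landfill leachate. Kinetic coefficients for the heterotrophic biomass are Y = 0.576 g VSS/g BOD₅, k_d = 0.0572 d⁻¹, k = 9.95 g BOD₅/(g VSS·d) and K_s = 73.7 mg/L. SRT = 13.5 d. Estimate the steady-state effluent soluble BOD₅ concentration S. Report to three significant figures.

From the Monod/SRT balance for a CMAS, S = K_s·(1+k_d θ_c)/[θ_c·(Y k − k_d) − 1] = 73.7 × (1 + 0.0572 × 13.5) / [13.5 × (0.576 × 9.95 − 0.0572) − 1] = 130.6 / 75.60 = 1.728 mg/L.

S ≈ 1.73 mg/L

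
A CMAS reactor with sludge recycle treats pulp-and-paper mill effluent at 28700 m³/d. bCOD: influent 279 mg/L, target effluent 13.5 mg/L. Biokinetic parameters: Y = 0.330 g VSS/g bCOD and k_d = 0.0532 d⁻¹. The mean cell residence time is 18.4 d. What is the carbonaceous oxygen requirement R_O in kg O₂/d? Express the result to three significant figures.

Observed yield with endogenous decay: Y_obs = Y / (1 + k_d·θ_c) = 0.330 / (1 + 0.0532 × 18.4) = 0.330 / 1.979 = 0.1668 g VSS/g bCOD.
Substrate removed = Q·(S₀ − S) = 28700 m³/d × (279 − 13.5) g/m³ = 7.62×10^6 g/d = 7620 kg/d.
Net sludge production P_X = 0.1668 × 7620 = 1271 kg VSS/d.
R_O = Q·(S₀ − S) − 1.42·P_X = 7620 − 1.42 × 1271 = 5815 kg O₂/d.

R_O ≈ 5820 kg O₂/d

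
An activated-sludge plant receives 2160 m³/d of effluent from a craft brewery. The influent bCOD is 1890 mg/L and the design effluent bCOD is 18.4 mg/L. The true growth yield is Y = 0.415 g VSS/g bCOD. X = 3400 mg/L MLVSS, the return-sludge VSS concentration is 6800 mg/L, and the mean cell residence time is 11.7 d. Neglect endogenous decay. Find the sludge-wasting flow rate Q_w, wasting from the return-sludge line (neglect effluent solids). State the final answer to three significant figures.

V·X = Y·Q·ΔS·θ_c gives V = 0.415 × 2160 × (1890 − 18.4) × 11.7 / 3400 = 5773 m³.
Q_w = (V·X)/(θ_c X_r) = 5773 × 3400 / (11.7 × 6800) = 246.7 m³/d.

Q_w ≈ 247 m³/d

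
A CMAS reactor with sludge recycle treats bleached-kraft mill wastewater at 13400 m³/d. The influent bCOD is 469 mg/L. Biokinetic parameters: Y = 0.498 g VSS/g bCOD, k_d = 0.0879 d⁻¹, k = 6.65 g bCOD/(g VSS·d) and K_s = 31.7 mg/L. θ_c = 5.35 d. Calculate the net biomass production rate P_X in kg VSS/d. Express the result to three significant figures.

P_X ≈ 2120 kg VSS/d

For a completely mixed reactor with recycle the Lawrence–McCarty relation gives S = K_s·(1 + k_d·θ_c) / [θ_c·(Y·k − k_d) − 1] = 31.7 × (1 + 0.0879 × 5.35) / [5.35 × (0.498 × 6.65 − 0.0879) − 1] = 46.61 / 16.25 = 2.869 mg/L.
Y_obs = Y / (1 + k_d θ_c) = 0.498 / (1 + 0.0879 × 5.35) = 0.498 / 1.470 = 0.3387.
Q·(S₀ − S) = 13400 × (469 − 2.87) × 10⁻³ = 6246 kg/d removed.
So the net sludge growth is P_X = 0.3387 × 6246 = 2116 kg VSS/d.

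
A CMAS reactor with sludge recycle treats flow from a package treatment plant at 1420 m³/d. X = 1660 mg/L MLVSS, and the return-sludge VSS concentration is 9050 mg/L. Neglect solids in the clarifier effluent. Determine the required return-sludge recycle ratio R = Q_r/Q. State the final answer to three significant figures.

Mass balance around the secondary clarifier (neglecting effluent solids): R = X / (X_r − X) = 1660 / (9050 − 1660) = 0.2246.

R ≈ 0.225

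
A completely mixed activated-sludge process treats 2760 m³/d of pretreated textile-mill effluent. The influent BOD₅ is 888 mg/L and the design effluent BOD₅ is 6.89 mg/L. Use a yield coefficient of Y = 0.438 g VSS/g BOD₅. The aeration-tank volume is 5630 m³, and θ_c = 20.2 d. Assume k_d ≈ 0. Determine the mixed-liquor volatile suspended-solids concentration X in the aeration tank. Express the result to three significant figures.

X = Y·Q·ΔS·θ_c / V = 0.438 × 2760 × (888 − 6.89) × 20.2 / 5630 = 3822 mg/L.

X ≈ 3820 mg/L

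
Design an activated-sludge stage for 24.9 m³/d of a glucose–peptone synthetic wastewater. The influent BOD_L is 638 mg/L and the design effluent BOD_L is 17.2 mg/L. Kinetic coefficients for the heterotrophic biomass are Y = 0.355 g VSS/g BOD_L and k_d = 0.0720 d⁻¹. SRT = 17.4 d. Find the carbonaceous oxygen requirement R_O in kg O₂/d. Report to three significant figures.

Correct the yield for decay: Y_obs = Y/(1 + k_d θ_c) = 0.355 / (1 + 0.0720 × 17.4) = 0.355 / 2.253 = 0.1576.
Substrate removed = Q·(S₀ − S) = 24.9 m³/d × (638 − 17.2) g/m³ = 1.55×10^4 g/d = 15.46 kg/d.
Biomass synthesised: P_X = Y_obs × 15.46 = 2.436 kg VSS/d.
Carbonaceous O₂ demand = substrate oxidised − cell-mass equivalent = 15.46 − 1.42 × 2.436 = 12.00 kg O₂/d.

R_O ≈ 12.0 kg O₂/d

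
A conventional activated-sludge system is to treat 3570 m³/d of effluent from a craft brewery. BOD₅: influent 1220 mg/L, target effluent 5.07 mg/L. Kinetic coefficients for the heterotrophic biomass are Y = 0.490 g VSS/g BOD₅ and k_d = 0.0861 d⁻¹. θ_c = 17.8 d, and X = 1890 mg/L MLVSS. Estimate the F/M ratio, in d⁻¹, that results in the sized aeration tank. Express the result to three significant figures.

F/M ≈ 0.292 d⁻¹

Steady-state biomass mass balance: V·X·(1 + k_d·θ_c) = Y·Q·(S₀ − S)·θ_c, so V = 0.490 × 3570 × (1220 − 5.07) × 17.8 / [1890 × (1 + 0.0861 × 17.8)] = 3.78×10^7 / 4787 = 7903 m³.
Food-to-microorganism ratio F/M = Q S₀ / (V X) = 3570 × 1220 / (7903 × 1890) = 0.2916 d⁻¹.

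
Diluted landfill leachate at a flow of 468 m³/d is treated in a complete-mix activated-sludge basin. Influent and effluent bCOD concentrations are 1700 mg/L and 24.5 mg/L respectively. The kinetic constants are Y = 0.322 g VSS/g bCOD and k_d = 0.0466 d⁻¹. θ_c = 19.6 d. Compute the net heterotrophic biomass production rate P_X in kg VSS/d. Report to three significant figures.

Correct the yield for decay: Y_obs = Y/(1 + k_d θ_c) = 0.322 / (1 + 0.0466 × 19.6) = 0.322 / 1.913 = 0.1683.
ΔS = 1700 − 24.5 = 1676 mg/L, so the substrate removal rate is 468 × 1676/1000 = 784.1 kg bCOD/d.
Net biomass production P_X = Y_obs × Q·(S₀ − S) = 0.1683 × 784.1 = 132.0 kg VSS/d.

P_X ≈ 132 kg VSS/d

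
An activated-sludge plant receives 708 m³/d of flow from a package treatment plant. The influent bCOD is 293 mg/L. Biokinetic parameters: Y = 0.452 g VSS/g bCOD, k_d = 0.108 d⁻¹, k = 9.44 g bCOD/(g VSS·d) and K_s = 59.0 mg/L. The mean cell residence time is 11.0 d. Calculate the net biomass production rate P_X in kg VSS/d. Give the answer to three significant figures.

From the Monod/SRT balance for a CMAS, S = K_s·(1+k_d θ_c)/[θ_c·(Y k − k_d) − 1] = 59.0 × (1 + 0.108 × 11.0) / [11.0 × (0.452 × 9.44 − 0.108) − 1] = 129.1 / 44.75 = 2.885 mg/L.
Observed yield with endogenous decay: Y_obs = Y / (1 + k_d·θ_c) = 0.452 / (1 + 0.108 × 11.0) = 0.452 / 2.188 = 0.2066 g VSS/g bCOD.
ΔS = 293 − 2.88 = 290.1 mg/L, so the substrate removal rate is 708 × 290.1/1000 = 205.4 kg bCOD/d.
Biomass produced: P_X = Y_obs·Q·ΔS = 0.2066 × 205.4 ≈ 42.43 kg VSS/d.

P_X ≈ 42.4 kg VSS/d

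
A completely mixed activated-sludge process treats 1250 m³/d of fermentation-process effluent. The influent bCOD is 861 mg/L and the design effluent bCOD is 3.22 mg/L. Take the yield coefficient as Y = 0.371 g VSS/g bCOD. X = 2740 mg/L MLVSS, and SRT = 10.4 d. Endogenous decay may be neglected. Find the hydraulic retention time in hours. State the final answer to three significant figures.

V·X = Y·Q·ΔS·θ_c gives V = 0.371 × 1250 × (861 − 3.22) × 10.4 / 2740 = 1510 m³.
Hydraulic retention time τ = V/Q = 1510 / 1250 = 1.208 d = 28.99 h.

τ ≈ 29.0 h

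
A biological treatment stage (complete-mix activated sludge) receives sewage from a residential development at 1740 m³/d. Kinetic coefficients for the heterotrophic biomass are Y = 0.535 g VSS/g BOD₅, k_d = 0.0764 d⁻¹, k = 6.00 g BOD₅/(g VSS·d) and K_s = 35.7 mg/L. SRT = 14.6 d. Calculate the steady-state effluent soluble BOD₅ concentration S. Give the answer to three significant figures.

From the Monod/SRT balance for a CMAS, S = K_s·(1+k_d θ_c)/[θ_c·(Y k − k_d) − 1] = 35.7 × (1 + 0.0764 × 14.6) / [14.6 × (0.535 × 6.00 − 0.0764) − 1] = 75.52 / 44.75 = 1.688 mg/L.

S ≈ 1.69 mg/L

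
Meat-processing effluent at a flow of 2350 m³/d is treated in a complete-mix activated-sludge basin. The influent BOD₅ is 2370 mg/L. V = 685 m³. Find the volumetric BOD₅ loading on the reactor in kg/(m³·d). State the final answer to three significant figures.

Applied BOD₅ load per unit volume = Q·S₀/V = (2350 × 2370/1000)/685.0 = 8.131 kg BOD₅·m⁻³·d⁻¹.

L_v ≈ 8.13 kg BOD₅/(m³·d)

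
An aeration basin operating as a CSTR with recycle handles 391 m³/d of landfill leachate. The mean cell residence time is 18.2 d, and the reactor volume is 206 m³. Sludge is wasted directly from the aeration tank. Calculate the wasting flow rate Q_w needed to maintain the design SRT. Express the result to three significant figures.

Q_w ≈ 11.3 m³/d

With mixed-liquor wasting, θ_c = V/Q_w, so Q_w = V/θ_c = 206.0/18.2 = 11.32 m³/d.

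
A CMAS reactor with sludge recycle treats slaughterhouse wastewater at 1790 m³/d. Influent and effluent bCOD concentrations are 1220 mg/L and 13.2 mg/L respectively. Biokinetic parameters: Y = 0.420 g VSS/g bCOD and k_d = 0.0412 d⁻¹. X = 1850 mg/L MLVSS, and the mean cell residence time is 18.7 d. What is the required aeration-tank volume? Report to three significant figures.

V ≈ 5180 m³

Steady-state biomass mass balance: V·X·(1 + k_d·θ_c) = Y·Q·(S₀ − S)·θ_c, so V = 0.420 × 1790 × (1220 − 13.2) × 18.7 / [1850 × (1 + 0.0412 × 18.7)] = 1.7×10^7 / 3275 = 5180 m³.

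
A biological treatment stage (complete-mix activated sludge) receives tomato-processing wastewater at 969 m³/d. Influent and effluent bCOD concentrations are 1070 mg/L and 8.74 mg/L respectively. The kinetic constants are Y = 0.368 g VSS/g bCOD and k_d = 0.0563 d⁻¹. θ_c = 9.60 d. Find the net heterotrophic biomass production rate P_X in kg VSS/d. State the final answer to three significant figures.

P_X ≈ 246 kg VSS/d

The observed yield is Y_obs = Y/(1 + k_d·θ_c) = 0.368 / (1 + 0.0563 × 9.60) = 0.368 / 1.540 = 0.2389 g VSS per g bCOD removed.
ΔS = 1070 − 8.74 = 1061 mg/L, so the substrate removal rate is 969 × 1061/1000 = 1028 kg bCOD/d.
P_X = Y_obs · Q(S₀ − S) = 0.2389 × 1028 = 245.7 kg VSS/d.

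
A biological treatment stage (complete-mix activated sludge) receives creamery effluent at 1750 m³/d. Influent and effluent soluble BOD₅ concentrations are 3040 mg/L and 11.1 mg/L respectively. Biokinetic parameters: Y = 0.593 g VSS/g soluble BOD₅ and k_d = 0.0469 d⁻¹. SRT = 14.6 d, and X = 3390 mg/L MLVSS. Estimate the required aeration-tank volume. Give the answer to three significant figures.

V ≈ 8040 m³

Steady-state biomass mass balance: V·X·(1 + k_d·θ_c) = Y·Q·(S₀ − S)·θ_c, so V = 0.593 × 1750 × (3040 − 11.1) × 14.6 / [3390 × (1 + 0.0469 × 14.6)] = 4.59×10^7 / 5711 = 8035 m³.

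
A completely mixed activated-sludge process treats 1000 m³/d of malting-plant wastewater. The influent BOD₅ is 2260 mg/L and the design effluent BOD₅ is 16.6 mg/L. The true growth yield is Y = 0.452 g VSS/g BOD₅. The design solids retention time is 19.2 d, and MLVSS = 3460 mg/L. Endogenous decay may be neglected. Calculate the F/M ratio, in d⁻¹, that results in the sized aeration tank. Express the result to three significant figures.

Biomass mass balance (decay neglected): V·X = Y·Q·(S₀ − S)·θ_c, so V = 0.452 × 1000 × (2260 − 16.6) × 19.2 / 3460 = 5627 m³.
Food-to-microorganism ratio F/M = Q S₀ / (V X) = 1000 × 2260 / (5627 × 3460) = 0.1161 d⁻¹.

F/M ≈ 0.116 d⁻¹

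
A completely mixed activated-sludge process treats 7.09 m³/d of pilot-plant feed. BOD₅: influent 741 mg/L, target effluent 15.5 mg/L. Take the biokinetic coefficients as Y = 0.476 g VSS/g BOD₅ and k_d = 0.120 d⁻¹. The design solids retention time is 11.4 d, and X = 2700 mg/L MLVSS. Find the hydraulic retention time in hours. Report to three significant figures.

τ ≈ 14.8 h

Rearranging the biomass balance for a CMAS with decay, V = Y·Q·ΔS·θ_c / [X·(1+k_d θ_c)] = 0.476 × 7.09 × (741 − 15.5) × 11.4 / [2700 × (1 + 0.120 × 11.4)] = 2.79×10^4 / 6394 = 4.366 m³.
Hydraulic retention time τ = V/Q = 4.366 / 7.09 = 0.6157 d = 14.78 h.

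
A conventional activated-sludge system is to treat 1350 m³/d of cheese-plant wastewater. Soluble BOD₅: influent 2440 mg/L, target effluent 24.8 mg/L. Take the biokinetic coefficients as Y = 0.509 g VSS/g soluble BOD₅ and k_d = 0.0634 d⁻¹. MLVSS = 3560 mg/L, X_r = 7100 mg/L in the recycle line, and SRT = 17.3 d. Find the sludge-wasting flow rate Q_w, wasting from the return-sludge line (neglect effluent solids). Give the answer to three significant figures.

Steady-state biomass mass balance: V·X·(1 + k_d·θ_c) = Y·Q·(S₀ − S)·θ_c, so V = 0.509 × 1350 × (2440 − 24.8) × 17.3 / [3560 × (1 + 0.0634 × 17.3)] = 2.87×10^7 / 7465 = 3846 m³.
Q_w = (V·X)/(θ_c X_r) = 3846 × 3560 / (17.3 × 7100) = 111.5 m³/d.

Q_w ≈ 111 m³/d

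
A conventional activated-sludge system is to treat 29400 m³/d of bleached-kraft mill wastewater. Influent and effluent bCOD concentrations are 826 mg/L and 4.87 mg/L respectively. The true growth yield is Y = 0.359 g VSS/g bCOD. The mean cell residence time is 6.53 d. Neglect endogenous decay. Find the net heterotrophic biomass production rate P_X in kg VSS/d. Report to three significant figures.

With endogenous decay neglected, the observed yield equals the true yield: Y_obs = Y = 0.359 g VSS/g bCOD.
ΔS = 826 − 4.87 = 821.1 mg/L, so the substrate removal rate is 29400 × 821.1/1000 = 24141 kg bCOD/d.
Biomass produced: P_X = Y_obs·Q·ΔS = 0.3590 × 24141 ≈ 8667 kg VSS/d.

P_X ≈ 8670 kg VSS/d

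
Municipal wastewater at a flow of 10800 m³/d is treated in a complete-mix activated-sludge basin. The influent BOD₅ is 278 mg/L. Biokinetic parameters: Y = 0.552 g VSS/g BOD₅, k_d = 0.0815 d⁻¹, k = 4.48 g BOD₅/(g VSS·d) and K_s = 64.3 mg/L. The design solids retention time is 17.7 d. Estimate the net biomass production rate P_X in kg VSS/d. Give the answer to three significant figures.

P_X ≈ 669 kg VSS/d

Effluent substrate depends only on kinetics and SRT: S = K_s(1 + k_d θ_c) / [θ_c(Yk − k_d) − 1] = 64.3 × (1 + 0.0815 × 17.7) / [17.7 × (0.552 × 4.48 − 0.0815) − 1] = 157.1 / 41.33 = 3.800 mg/L.
Y_obs = Y / (1 + k_d θ_c) = 0.552 / (1 + 0.0815 × 17.7) = 0.552 / 2.443 = 0.2260.
ΔS = 278 − 3.80 = 274.2 mg/L, so the substrate removal rate is 10800 × 274.2/1000 = 2961 kg BOD₅/d.
Biomass produced: P_X = Y_obs·Q·ΔS = 0.2260 × 2961 ≈ 669.2 kg VSS/d.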